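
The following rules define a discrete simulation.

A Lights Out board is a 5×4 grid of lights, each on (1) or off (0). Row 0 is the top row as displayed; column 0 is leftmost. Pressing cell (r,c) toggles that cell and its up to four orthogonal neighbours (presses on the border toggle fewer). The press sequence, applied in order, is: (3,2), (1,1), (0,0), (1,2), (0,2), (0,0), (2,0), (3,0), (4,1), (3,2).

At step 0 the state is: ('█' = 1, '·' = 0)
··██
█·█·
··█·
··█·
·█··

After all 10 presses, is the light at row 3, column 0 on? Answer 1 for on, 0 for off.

t=0: ··██
█·█·
··█·
··█·
·█··
t=1: ··██
█·█·
····
·█·█
·██·
t=2: ·███
·█··
·█··
·█·█
·██·
t=3: █·██
██··
·█··
·█·█
·██·
t=4: █··█
█·██
·██·
·█·█
·██·
t=5: ███·
█··█
·██·
·█·█
·██·
t=6: ··█·
···█
·██·
·█·█
·██·
t=7: ··█·
█··█
█·█·
██·█
·██·
t=8: ··█·
█··█
··█·
···█
███·
t=9: ··█·
█··█
··█·
·█·█
····
t=10: ··█·
█··█
····
··█·
··█·

0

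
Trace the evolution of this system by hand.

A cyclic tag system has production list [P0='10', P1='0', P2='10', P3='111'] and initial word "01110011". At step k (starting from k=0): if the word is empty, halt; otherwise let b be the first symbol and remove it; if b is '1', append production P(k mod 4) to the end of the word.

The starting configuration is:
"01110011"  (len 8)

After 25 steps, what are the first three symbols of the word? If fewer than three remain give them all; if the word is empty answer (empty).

010

t=0: "01110011"  (len 8)
t=1: "1110011"  (len 7)
t=2: "1100110"  (len 7)
t=3: "10011010"  (len 8)
t=4: "0011010111"  (len 10)
t=5: "011010111"  (len 9)
t=6: "11010111"  (len 8)
t=7: "101011110"  (len 9)
t=8: "01011110111"  (len 11)
t=9: "1011110111"  (len 10)
t=10: "0111101110"  (len 10)
t=11: "111101110"  (len 9)
t=12: "11101110111"  (len 11)
t=13: "110111011110"  (len 12)
t=14: "101110111100"  (len 12)
t=15: "0111011110010"  (len 13)
t=16: "111011110010"  (len 12)
t=17: "1101111001010"  (len 13)
t=18: "1011110010100"  (len 13)
t=19: "01111001010010"  (len 14)
t=20: "1111001010010"  (len 13)
t=21: "11100101001010"  (len 14)
t=22: "11001010010100"  (len 14)
t=23: "100101001010010"  (len 15)
t=24: "00101001010010111"  (len 17)
t=25: "0101001010010111"  (len 16)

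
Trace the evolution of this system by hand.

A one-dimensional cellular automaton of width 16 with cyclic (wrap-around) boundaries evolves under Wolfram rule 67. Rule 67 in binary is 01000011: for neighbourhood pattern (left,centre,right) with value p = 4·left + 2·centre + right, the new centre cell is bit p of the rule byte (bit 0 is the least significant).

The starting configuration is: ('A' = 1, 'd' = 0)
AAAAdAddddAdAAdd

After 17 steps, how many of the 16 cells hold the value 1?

[0] AAAAdAddddAdAAdd
[1] dddAdddAAAdddAdA
[2] dAAddAAddAdAAddd
[3] AdAdAdAdAdddAdAA
[4] AdddddddddAAdddd
[5] ddAAAAAAAAdAdAAA
[6] dAdddddddAdddddA
[7] dddAAAAAAddAAAAd
[8] AAAdddddAdAdddAd
[9] ddAdAAAAddddAAdd
[10] AAdddddAdAAAdAdA
[11] dAdAAAAddddAdddd
[12] AdddddAdAAAddAAA
[13] AdAAAAddddAdAddd
[14] dddddAdAAAddddAA
[15] dAAAAddddAdAAAdA
[16] ddddAdAAAddddAdd
[17] AAAAddddAdAAAddA

9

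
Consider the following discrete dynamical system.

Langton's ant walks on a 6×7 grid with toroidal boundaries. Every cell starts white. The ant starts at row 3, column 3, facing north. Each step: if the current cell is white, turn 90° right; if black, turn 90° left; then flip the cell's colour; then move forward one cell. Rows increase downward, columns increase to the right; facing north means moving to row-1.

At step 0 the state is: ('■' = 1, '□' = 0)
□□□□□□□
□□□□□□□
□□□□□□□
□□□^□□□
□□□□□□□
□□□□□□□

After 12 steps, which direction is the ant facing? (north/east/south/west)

north

t=0: □□□□□□□
□□□□□□□
□□□□□□□
□□□^□□□
□□□□□□□
□□□□□□□
t=1: □□□□□□□
□□□□□□□
□□□□□□□
□□□■>□□
□□□□□□□
□□□□□□□
t=2: □□□□□□□
□□□□□□□
□□□□□□□
□□□■■□□
□□□□v□□
□□□□□□□
t=3: □□□□□□□
□□□□□□□
□□□□□□□
□□□■■□□
□□□<■□□
□□□□□□□
t=4: □□□□□□□
□□□□□□□
□□□□□□□
□□□^■□□
□□□■■□□
□□□□□□□
t=5: □□□□□□□
□□□□□□□
□□□□□□□
□□<□■□□
□□□■■□□
□□□□□□□
t=6: □□□□□□□
□□□□□□□
□□^□□□□
□□■□■□□
□□□■■□□
□□□□□□□
t=7: □□□□□□□
□□□□□□□
□□■>□□□
□□■□■□□
□□□■■□□
□□□□□□□
t=8: □□□□□□□
□□□□□□□
□□■■□□□
□□■v■□□
□□□■■□□
□□□□□□□
t=9: □□□□□□□
□□□□□□□
□□■■□□□
□□<■■□□
□□□■■□□
□□□□□□□
t=10: □□□□□□□
□□□□□□□
□□■■□□□
□□□■■□□
□□v■■□□
□□□□□□□
t=11: □□□□□□□
□□□□□□□
□□■■□□□
□□□■■□□
□<■■■□□
□□□□□□□
t=12: □□□□□□□
□□□□□□□
□□■■□□□
□^□■■□□
□■■■■□□
□□□□□□□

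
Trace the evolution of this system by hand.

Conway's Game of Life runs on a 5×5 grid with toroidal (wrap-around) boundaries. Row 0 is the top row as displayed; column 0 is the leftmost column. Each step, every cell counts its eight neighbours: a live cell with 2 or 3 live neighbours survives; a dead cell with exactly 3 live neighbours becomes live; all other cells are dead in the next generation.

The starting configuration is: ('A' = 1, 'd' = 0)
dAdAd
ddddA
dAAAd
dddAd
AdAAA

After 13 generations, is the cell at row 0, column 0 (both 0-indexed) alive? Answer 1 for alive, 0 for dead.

0

t=0: dAdAd
ddddA
dAAAd
dddAd
AdAAA
t=1: dAddd
AAddA
ddAAA
Adddd
AAddd
t=2: ddAdA
dAddA
ddAAd
AdAAd
AAddd
t=3: ddAAA
AAddA
Adddd
AddAd
Adddd
t=4: ddAAd
dAAdd
ddddd
AAddd
AAAdd
t=5: AddAd
dAAAd
AdAdd
AdAdd
AddAA
t=6: Adddd
AddAd
AdddA
AdAdd
AdAAd
t=7: AdAAd
AAddd
AddAd
AdAdd
AdAAd
t=8: AddAd
AddAd
AdAdd
AdAdd
Adddd
t=9: AAddd
AdAAd
AdAAd
AdddA
Adddd
t=10: AdAdd
AddAd
AdAdd
AddAd
ddddd
t=11: dAddA
AdAAd
AdAAd
dAddA
dAddA
t=12: dAddA
Adddd
Adddd
dAddA
dAAAA
t=13: dAddA
AAddA
AAddA
dAddA
dAddA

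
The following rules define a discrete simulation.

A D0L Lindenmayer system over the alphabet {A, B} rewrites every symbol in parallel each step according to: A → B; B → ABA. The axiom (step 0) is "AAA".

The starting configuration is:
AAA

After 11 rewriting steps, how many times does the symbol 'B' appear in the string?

k=0  AAA
k=1  BBB
k=2  ABAABAABA
k=3  BABABBABABBABAB
k=4  ABABABABABAABABABABABAABABABABABA
k=5  BABABABABABABABABABABBABABABABABABABABABABBABABABABABABABABABAB
k=6  ABABABABABABABABABABABABABABABABABABABABABAABABABABABABABA…ABABABABABABABAABABABABABABABABABABABABABABABABABABABABABA  (len 129)
k=7  BABABABABABABABABABABABABABABABABABABABABABABABABABABABABA…ABABABABABABABABABABABABABABABABABABABABABABABABABABABABAB  (len 255)
k=8  ABABABABABABABABABABABABABABABABABABABABABABABABABABABABAB…BABABABABABABABABABABABABABABABABABABABABABABABABABABABABA  (len 513)
k=9  BABABABABABABABABABABABABABABABABABABABABABABABABABABABABA…ABABABABABABABABABABABABABABABABABABABABABABABABABABABABAB  (len 1023)
k=10  ABABABABABABABABABABABABABABABABABABABABABABABABABABABABAB…BABABABABABABABABABABABABABABABABABABABABABABABABABABABABA  (len 2049)
k=11  BABABABABABABABABABABABABABABABABABABABABABABABABABABABABA…ABABABABABABABABABABABABABABABABABABABABABABABABABABABABAB  (len 4095)

2049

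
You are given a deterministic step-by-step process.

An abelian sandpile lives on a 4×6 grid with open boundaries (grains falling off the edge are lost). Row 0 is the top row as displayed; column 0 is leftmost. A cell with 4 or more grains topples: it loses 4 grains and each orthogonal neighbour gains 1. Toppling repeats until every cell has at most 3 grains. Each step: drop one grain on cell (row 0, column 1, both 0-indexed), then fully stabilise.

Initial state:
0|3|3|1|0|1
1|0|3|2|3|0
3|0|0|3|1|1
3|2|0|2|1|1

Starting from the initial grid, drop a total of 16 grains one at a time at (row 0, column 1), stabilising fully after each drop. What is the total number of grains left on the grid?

t=0: 0|3|3|1|0|1
1|0|3|2|3|0
3|0|0|3|1|1
3|2|0|2|1|1
t=1: 1|1|1|2|0|1
1|2|0|3|3|0
3|0|1|3|1|1
3|2|0|2|1|1
t=2: 1|2|1|2|0|1
1|2|0|3|3|0
3|0|1|3|1|1
3|2|0|2|1|1
t=3: 1|3|1|2|0|1
1|2|0|3|3|0
3|0|1|3|1|1
3|2|0|2|1|1
t=4: 2|0|2|2|0|1
1|3|0|3|3|0
3|0|1|3|1|1
3|2|0|2|1|1
t=5: 2|1|2|2|0|1
1|3|0|3|3|0
3|0|1|3|1|1
3|2|0|2|1|1
t=6: 2|2|2|2|0|1
1|3|0|3|3|0
3|0|1|3|1|1
3|2|0|2|1|1
t=7: 2|3|2|2|0|1
1|3|0|3|3|0
3|0|1|3|1|1
3|2|0|2|1|1
t=8: 3|1|3|2|0|1
2|0|1|3|3|0
3|1|1|3|1|1
3|2|0|2|1|1
t=9: 3|2|3|2|0|1
2|0|1|3|3|0
3|1|1|3|1|1
3|2|0|2|1|1
t=10: 3|3|3|2|0|1
2|0|1|3|3|0
3|1|1|3|1|1
3|2|0|2|1|1
t=11: 0|2|0|3|0|1
3|1|2|3|3|0
3|1|1|3|1|1
3|2|0|2|1|1
t=12: 0|3|0|3|0|1
3|1|2|3|3|0
3|1|1|3|1|1
3|2|0|2|1|1
t=13: 1|0|1|3|0|1
3|2|2|3|3|0
3|1|1|3|1|1
3|2|0|2|1|1
t=14: 1|1|1|3|0|1
3|2|2|3|3|0
3|1|1|3|1|1
3|2|0|2|1|1
t=15: 1|2|1|3|0|1
3|2|2|3|3|0
3|1|1|3|1|1
3|2|0|2|1|1
t=16: 1|3|1|3|0|1
3|2|2|3|3|0
3|1|1|3|1|1
3|2|0|2|1|1

41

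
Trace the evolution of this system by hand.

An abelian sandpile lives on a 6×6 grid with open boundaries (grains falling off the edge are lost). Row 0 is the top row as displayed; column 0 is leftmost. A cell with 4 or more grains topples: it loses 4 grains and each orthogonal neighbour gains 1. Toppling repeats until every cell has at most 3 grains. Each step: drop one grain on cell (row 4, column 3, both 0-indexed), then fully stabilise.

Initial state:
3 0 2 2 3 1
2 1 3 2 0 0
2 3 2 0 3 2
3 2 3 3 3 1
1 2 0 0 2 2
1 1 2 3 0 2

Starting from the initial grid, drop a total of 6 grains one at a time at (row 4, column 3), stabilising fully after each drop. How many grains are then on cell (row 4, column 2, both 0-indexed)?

gen 0: 3 0 2 2 3 1
2 1 3 2 0 0
2 3 2 0 3 2
3 2 3 3 3 1
1 2 0 0 2 2
1 1 2 3 0 2
gen 1: 3 0 2 2 3 1
2 1 3 2 0 0
2 3 2 0 3 2
3 2 3 3 3 1
1 2 0 1 2 2
1 1 2 3 0 2
gen 2: 3 0 2 2 3 1
2 1 3 2 0 0
2 3 2 0 3 2
3 2 3 3 3 1
1 2 0 2 2 2
1 1 2 3 0 2
gen 3: 3 0 2 2 3 1
2 1 3 2 0 0
2 3 2 0 3 2
3 2 3 3 3 1
1 2 0 3 2 2
1 1 2 3 0 2
gen 4: 3 0 2 2 3 1
2 1 3 2 1 0
2 3 3 2 0 3
3 3 0 2 2 2
1 2 2 3 0 3
1 1 3 0 2 2
gen 5: 3 0 2 2 3 1
2 1 3 2 1 0
2 3 3 2 0 3
3 3 0 3 2 2
1 2 3 0 1 3
1 1 3 1 2 2
gen 6: 3 0 2 2 3 1
2 1 3 2 1 0
2 3 3 2 0 3
3 3 0 3 2 2
1 2 3 1 1 3
1 1 3 1 2 2

3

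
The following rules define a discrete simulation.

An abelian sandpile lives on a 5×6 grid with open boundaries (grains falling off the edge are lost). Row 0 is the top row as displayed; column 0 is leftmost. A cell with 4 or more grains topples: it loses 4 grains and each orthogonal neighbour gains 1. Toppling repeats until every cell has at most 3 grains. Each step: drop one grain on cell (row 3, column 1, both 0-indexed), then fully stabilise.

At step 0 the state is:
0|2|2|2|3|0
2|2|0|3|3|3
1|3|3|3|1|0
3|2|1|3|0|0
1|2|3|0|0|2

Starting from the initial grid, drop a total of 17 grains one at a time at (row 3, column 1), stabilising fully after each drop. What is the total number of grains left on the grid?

48

[0] 0|2|2|2|3|0
2|2|0|3|3|3
1|3|3|3|1|0
3|2|1|3|0|0
1|2|3|0|0|2
[1] 0|2|2|2|3|0
2|2|0|3|3|3
1|3|3|3|1|0
3|3|1|3|0|0
1|2|3|0|0|2
[2] 0|2|3|0|1|2
2|3|2|2|2|0
3|2|2|2|3|1
1|0|2|1|1|0
3|1|1|2|0|2
[3] 0|2|3|0|1|2
2|3|2|2|2|0
3|2|2|2|3|1
1|1|2|1|1|0
3|1|1|2|0|2
[4] 0|2|3|0|1|2
2|3|2|2|2|0
3|2|2|2|3|1
1|2|2|1|1|0
3|1|1|2|0|2
[5] 0|2|3|0|1|2
2|3|2|2|2|0
3|2|2|2|3|1
1|3|2|1|1|0
3|1|1|2|0|2
[6] 0|2|3|0|1|2
2|3|2|2|2|0
3|3|2|2|3|1
2|0|3|1|1|0
3|2|1|2|0|2
[7] 0|2|3|0|1|2
2|3|2|2|2|0
3|3|2|2|3|1
2|1|3|1|1|0
3|2|1|2|0|2
[8] 0|2|3|0|1|2
2|3|2|2|2|0
3|3|2|2|3|1
2|2|3|1|1|0
3|2|1|2|0|2
[9] 0|2|3|0|1|2
2|3|2|2|2|0
3|3|2|2|3|1
2|3|3|1|1|0
3|2|1|2|0|2
[10] 2|1|1|1|1|2
1|0|2|3|2|0
3|1|2|3|3|1
2|1|2|2|1|0
1|1|3|2|0|2
[11] 2|1|1|1|1|2
1|0|2|3|2|0
3|1|2|3|3|1
2|2|2|2|1|0
1|1|3|2|0|2
[12] 2|1|1|1|1|2
1|0|2|3|2|0
3|1|2|3|3|1
2|3|2|2|1|0
1|1|3|2|0|2
[13] 2|1|1|1|1|2
1|0|2|3|2|0
3|2|2|3|3|1
3|0|3|2|1|0
1|2|3|2|0|2
[14] 2|1|1|1|1|2
1|0|2|3|2|0
3|2|2|3|3|1
3|1|3|2|1|0
1|2|3|2|0|2
[15] 2|1|1|1|1|2
1|0|2|3|2|0
3|2|2|3|3|1
3|2|3|2|1|0
1|2|3|2|0|2
[16] 2|1|1|1|1|2
1|0|2|3|2|0
3|2|2|3|3|1
3|3|3|2|1|0
1|2|3|2|0|2
[17] 2|1|2|2|2|2
2|2|0|2|0|1
1|2|3|3|1|2
2|1|0|2|3|0
3|1|3|0|1|2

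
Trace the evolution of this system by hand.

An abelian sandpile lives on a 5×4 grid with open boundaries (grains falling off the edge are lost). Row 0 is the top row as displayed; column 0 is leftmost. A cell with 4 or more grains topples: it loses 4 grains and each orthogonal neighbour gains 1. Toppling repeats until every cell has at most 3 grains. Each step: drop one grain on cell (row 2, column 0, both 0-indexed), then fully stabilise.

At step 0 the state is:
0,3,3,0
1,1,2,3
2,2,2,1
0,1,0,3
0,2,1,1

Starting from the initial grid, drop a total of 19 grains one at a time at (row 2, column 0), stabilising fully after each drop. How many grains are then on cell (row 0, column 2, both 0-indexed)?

1

step 0: 0,3,3,0
1,1,2,3
2,2,2,1
0,1,0,3
0,2,1,1
step 1: 0,3,3,0
1,1,2,3
3,2,2,1
0,1,0,3
0,2,1,1
step 2: 0,3,3,0
2,1,2,3
0,3,2,1
1,1,0,3
0,2,1,1
step 3: 0,3,3,0
2,1,2,3
1,3,2,1
1,1,0,3
0,2,1,1
step 4: 0,3,3,0
2,1,2,3
2,3,2,1
1,1,0,3
0,2,1,1
step 5: 0,3,3,0
2,1,2,3
3,3,2,1
1,1,0,3
0,2,1,1
step 6: 0,3,3,0
3,2,2,3
1,0,3,1
2,2,0,3
0,2,1,1
step 7: 0,3,3,0
3,2,2,3
2,0,3,1
2,2,0,3
0,2,1,1
step 8: 0,3,3,0
3,2,2,3
3,0,3,1
2,2,0,3
0,2,1,1
step 9: 1,3,3,0
0,3,2,3
1,1,3,1
3,2,0,3
0,2,1,1
step 10: 1,3,3,0
0,3,2,3
2,1,3,1
3,2,0,3
0,2,1,1
step 11: 1,3,3,0
0,3,2,3
3,1,3,1
3,2,0,3
0,2,1,1
step 12: 1,3,3,0
1,3,2,3
1,2,3,1
0,3,0,3
1,2,1,1
step 13: 1,3,3,0
1,3,2,3
2,2,3,1
0,3,0,3
1,2,1,1
step 14: 1,3,3,0
1,3,2,3
3,2,3,1
0,3,0,3
1,2,1,1
step 15: 1,3,3,0
2,3,2,3
0,3,3,1
1,3,0,3
1,2,1,1
step 16: 1,3,3,0
2,3,2,3
1,3,3,1
1,3,0,3
1,2,1,1
step 17: 1,3,3,0
2,3,2,3
2,3,3,1
1,3,0,3
1,2,1,1
step 18: 1,3,3,0
2,3,2,3
3,3,3,1
1,3,0,3
1,2,1,1
step 19: 3,1,1,2
0,3,2,0
2,3,1,3
3,0,2,3
1,3,1,1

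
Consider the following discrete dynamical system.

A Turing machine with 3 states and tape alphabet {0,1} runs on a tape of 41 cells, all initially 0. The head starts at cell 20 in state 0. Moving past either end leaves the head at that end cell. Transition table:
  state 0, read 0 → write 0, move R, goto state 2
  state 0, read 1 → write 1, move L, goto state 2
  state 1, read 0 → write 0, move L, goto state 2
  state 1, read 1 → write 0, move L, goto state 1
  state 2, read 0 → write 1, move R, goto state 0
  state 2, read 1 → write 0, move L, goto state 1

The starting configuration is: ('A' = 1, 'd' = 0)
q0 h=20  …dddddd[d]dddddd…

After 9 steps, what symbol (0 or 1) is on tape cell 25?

k=0  q0 h=20  …dddddd[d]dddddd…
k=1  q2 h=21  …dddddd[d]dddddd…
k=2  q0 h=22  …dddddA[d]dddddd…
k=3  q2 h=23  …ddddAd[d]dddddd…
k=4  q0 h=24  …dddAdA[d]dddddd…
k=5  q2 h=25  …ddAdAd[d]dddddd…
k=6  q0 h=26  …dAdAdA[d]dddddd…
k=7  q2 h=27  …AdAdAd[d]dddddd…
k=8  q0 h=28  …dAdAdA[d]dddddd…
k=9  q2 h=29  …AdAdAd[d]dddddd…

1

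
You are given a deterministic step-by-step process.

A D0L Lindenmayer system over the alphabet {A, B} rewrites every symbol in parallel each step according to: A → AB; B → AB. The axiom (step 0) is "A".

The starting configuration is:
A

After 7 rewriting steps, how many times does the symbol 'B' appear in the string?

gen 0: A
gen 1: AB
gen 2: ABAB
gen 3: ABABABAB
gen 4: ABABABABABABABAB
gen 5: ABABABABABABABABABABABABABABABAB
gen 6: ABABABABABABABABABABABABABABABABABABABABABABABABABABABABABABABAB
gen 7: ABABABABABABABABABABABABABABABABABABABABABABABABABABABABAB…ABABABABABABABABABABABABABABABABABABABABABABABABABABABABAB  (len 128)

64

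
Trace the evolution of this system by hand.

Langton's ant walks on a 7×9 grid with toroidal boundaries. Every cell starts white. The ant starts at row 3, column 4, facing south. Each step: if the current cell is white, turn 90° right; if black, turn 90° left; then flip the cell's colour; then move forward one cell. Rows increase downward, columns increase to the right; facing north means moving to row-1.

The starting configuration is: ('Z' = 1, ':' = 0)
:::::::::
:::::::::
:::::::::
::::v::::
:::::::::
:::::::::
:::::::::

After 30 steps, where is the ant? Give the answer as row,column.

gen 0: :::::::::
:::::::::
:::::::::
::::v::::
:::::::::
:::::::::
:::::::::
gen 1: :::::::::
:::::::::
:::::::::
:::<Z::::
:::::::::
:::::::::
:::::::::
gen 2: :::::::::
:::::::::
:::^:::::
:::ZZ::::
:::::::::
:::::::::
:::::::::
gen 3: :::::::::
:::::::::
:::Z>::::
:::ZZ::::
:::::::::
:::::::::
:::::::::
gen 4: :::::::::
:::::::::
:::ZZ::::
:::Zv::::
:::::::::
:::::::::
:::::::::
gen 5: :::::::::
:::::::::
:::ZZ::::
:::Z:>:::
:::::::::
:::::::::
:::::::::
gen 6: :::::::::
:::::::::
:::ZZ::::
:::Z:Z:::
:::::v:::
:::::::::
:::::::::
gen 7: :::::::::
:::::::::
:::ZZ::::
:::Z:Z:::
::::<Z:::
:::::::::
:::::::::
gen 8: :::::::::
:::::::::
:::ZZ::::
:::Z^Z:::
::::ZZ:::
:::::::::
:::::::::
gen 9: :::::::::
:::::::::
:::ZZ::::
:::ZZ>:::
::::ZZ:::
:::::::::
:::::::::
gen 10: :::::::::
:::::::::
:::ZZ^:::
:::ZZ::::
::::ZZ:::
:::::::::
:::::::::
gen 11: :::::::::
:::::::::
:::ZZZ>::
:::ZZ::::
::::ZZ:::
:::::::::
:::::::::
gen 12: :::::::::
:::::::::
:::ZZZZ::
:::ZZ:v::
::::ZZ:::
:::::::::
:::::::::
gen 13: :::::::::
:::::::::
:::ZZZZ::
:::ZZ<Z::
::::ZZ:::
:::::::::
:::::::::
gen 14: :::::::::
:::::::::
:::ZZ^Z::
:::ZZZZ::
::::ZZ:::
:::::::::
:::::::::
gen 15: :::::::::
:::::::::
:::Z<:Z::
:::ZZZZ::
::::ZZ:::
:::::::::
:::::::::
gen 16: :::::::::
:::::::::
:::Z::Z::
:::ZvZZ::
::::ZZ:::
:::::::::
:::::::::
gen 17: :::::::::
:::::::::
:::Z::Z::
:::Z:>Z::
::::ZZ:::
:::::::::
:::::::::
gen 18: :::::::::
:::::::::
:::Z:^Z::
:::Z::Z::
::::ZZ:::
:::::::::
:::::::::
gen 19: :::::::::
:::::::::
:::Z:Z>::
:::Z::Z::
::::ZZ:::
:::::::::
:::::::::
gen 20: :::::::::
::::::^::
:::Z:Z:::
:::Z::Z::
::::ZZ:::
:::::::::
:::::::::
gen 21: :::::::::
::::::Z>:
:::Z:Z:::
:::Z::Z::
::::ZZ:::
:::::::::
:::::::::
gen 22: :::::::::
::::::ZZ:
:::Z:Z:v:
:::Z::Z::
::::ZZ:::
:::::::::
:::::::::
gen 23: :::::::::
::::::ZZ:
:::Z:Z<Z:
:::Z::Z::
::::ZZ:::
:::::::::
:::::::::
gen 24: :::::::::
::::::^Z:
:::Z:ZZZ:
:::Z::Z::
::::ZZ:::
:::::::::
:::::::::
gen 25: :::::::::
:::::<:Z:
:::Z:ZZZ:
:::Z::Z::
::::ZZ:::
:::::::::
:::::::::
gen 26: :::::^:::
:::::Z:Z:
:::Z:ZZZ:
:::Z::Z::
::::ZZ:::
:::::::::
:::::::::
gen 27: :::::Z>::
:::::Z:Z:
:::Z:ZZZ:
:::Z::Z::
::::ZZ:::
:::::::::
:::::::::
gen 28: :::::ZZ::
:::::ZvZ:
:::Z:ZZZ:
:::Z::Z::
::::ZZ:::
:::::::::
:::::::::
gen 29: :::::ZZ::
:::::<ZZ:
:::Z:ZZZ:
:::Z::Z::
::::ZZ:::
:::::::::
:::::::::
gen 30: :::::ZZ::
::::::ZZ:
:::Z:vZZ:
:::Z::Z::
::::ZZ:::
:::::::::
:::::::::

2,5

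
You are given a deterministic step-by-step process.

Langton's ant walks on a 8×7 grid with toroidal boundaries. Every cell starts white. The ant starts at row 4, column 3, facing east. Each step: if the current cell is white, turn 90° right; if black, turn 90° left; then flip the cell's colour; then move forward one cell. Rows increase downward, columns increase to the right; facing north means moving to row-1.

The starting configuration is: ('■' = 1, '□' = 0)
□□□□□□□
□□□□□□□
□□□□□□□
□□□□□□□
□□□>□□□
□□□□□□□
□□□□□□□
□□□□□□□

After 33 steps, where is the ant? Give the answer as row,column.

3,1

k=0  □□□□□□□
□□□□□□□
□□□□□□□
□□□□□□□
□□□>□□□
□□□□□□□
□□□□□□□
□□□□□□□
k=1  □□□□□□□
□□□□□□□
□□□□□□□
□□□□□□□
□□□■□□□
□□□v□□□
□□□□□□□
□□□□□□□
k=2  □□□□□□□
□□□□□□□
□□□□□□□
□□□□□□□
□□□■□□□
□□<■□□□
□□□□□□□
□□□□□□□
k=3  □□□□□□□
□□□□□□□
□□□□□□□
□□□□□□□
□□^■□□□
□□■■□□□
□□□□□□□
□□□□□□□
k=4  □□□□□□□
□□□□□□□
□□□□□□□
□□□□□□□
□□■>□□□
□□■■□□□
□□□□□□□
□□□□□□□
k=5  □□□□□□□
□□□□□□□
□□□□□□□
□□□^□□□
□□■□□□□
□□■■□□□
□□□□□□□
□□□□□□□
k=6  □□□□□□□
□□□□□□□
□□□□□□□
□□□■>□□
□□■□□□□
□□■■□□□
□□□□□□□
□□□□□□□
k=7  □□□□□□□
□□□□□□□
□□□□□□□
□□□■■□□
□□■□v□□
□□■■□□□
□□□□□□□
□□□□□□□
k=8  □□□□□□□
□□□□□□□
□□□□□□□
□□□■■□□
□□■<■□□
□□■■□□□
□□□□□□□
□□□□□□□
k=9  □□□□□□□
□□□□□□□
□□□□□□□
□□□^■□□
□□■■■□□
□□■■□□□
□□□□□□□
□□□□□□□
k=10  □□□□□□□
□□□□□□□
□□□□□□□
□□<□■□□
□□■■■□□
□□■■□□□
□□□□□□□
□□□□□□□
k=11  □□□□□□□
□□□□□□□
□□^□□□□
□□■□■□□
□□■■■□□
□□■■□□□
□□□□□□□
□□□□□□□
k=12  □□□□□□□
□□□□□□□
□□■>□□□
□□■□■□□
□□■■■□□
□□■■□□□
□□□□□□□
□□□□□□□
k=13  □□□□□□□
□□□□□□□
□□■■□□□
□□■v■□□
□□■■■□□
□□■■□□□
□□□□□□□
□□□□□□□
k=14  □□□□□□□
□□□□□□□
□□■■□□□
□□<■■□□
□□■■■□□
□□■■□□□
□□□□□□□
□□□□□□□
k=15  □□□□□□□
□□□□□□□
□□■■□□□
□□□■■□□
□□v■■□□
□□■■□□□
□□□□□□□
□□□□□□□
k=16  □□□□□□□
□□□□□□□
□□■■□□□
□□□■■□□
□□□>■□□
□□■■□□□
□□□□□□□
□□□□□□□
k=17  □□□□□□□
□□□□□□□
□□■■□□□
□□□^■□□
□□□□■□□
□□■■□□□
□□□□□□□
□□□□□□□
k=18  □□□□□□□
□□□□□□□
□□■■□□□
□□<□■□□
□□□□■□□
□□■■□□□
□□□□□□□
□□□□□□□
k=19  □□□□□□□
□□□□□□□
□□^■□□□
□□■□■□□
□□□□■□□
□□■■□□□
□□□□□□□
□□□□□□□
k=20  □□□□□□□
□□□□□□□
□<□■□□□
□□■□■□□
□□□□■□□
□□■■□□□
□□□□□□□
□□□□□□□
k=21  □□□□□□□
□^□□□□□
□■□■□□□
□□■□■□□
□□□□■□□
□□■■□□□
□□□□□□□
□□□□□□□
k=22  □□□□□□□
□■>□□□□
□■□■□□□
□□■□■□□
□□□□■□□
□□■■□□□
□□□□□□□
□□□□□□□
k=23  □□□□□□□
□■■□□□□
□■v■□□□
□□■□■□□
□□□□■□□
□□■■□□□
□□□□□□□
□□□□□□□
k=24  □□□□□□□
□■■□□□□
□<■■□□□
□□■□■□□
□□□□■□□
□□■■□□□
□□□□□□□
□□□□□□□
k=25  □□□□□□□
□■■□□□□
□□■■□□□
□v■□■□□
□□□□■□□
□□■■□□□
□□□□□□□
□□□□□□□
k=26  □□□□□□□
□■■□□□□
□□■■□□□
<■■□■□□
□□□□■□□
□□■■□□□
□□□□□□□
□□□□□□□
k=27  □□□□□□□
□■■□□□□
^□■■□□□
■■■□■□□
□□□□■□□
□□■■□□□
□□□□□□□
□□□□□□□
k=28  □□□□□□□
□■■□□□□
■>■■□□□
■■■□■□□
□□□□■□□
□□■■□□□
□□□□□□□
□□□□□□□
k=29  □□□□□□□
□■■□□□□
■■■■□□□
■v■□■□□
□□□□■□□
□□■■□□□
□□□□□□□
□□□□□□□
k=30  □□□□□□□
□■■□□□□
■■■■□□□
■□>□■□□
□□□□■□□
□□■■□□□
□□□□□□□
□□□□□□□
k=31  □□□□□□□
□■■□□□□
■■^■□□□
■□□□■□□
□□□□■□□
□□■■□□□
□□□□□□□
□□□□□□□
k=32  □□□□□□□
□■■□□□□
■<□■□□□
■□□□■□□
□□□□■□□
□□■■□□□
□□□□□□□
□□□□□□□
k=33  □□□□□□□
□■■□□□□
■□□■□□□
■v□□■□□
□□□□■□□
□□■■□□□
□□□□□□□
□□□□□□□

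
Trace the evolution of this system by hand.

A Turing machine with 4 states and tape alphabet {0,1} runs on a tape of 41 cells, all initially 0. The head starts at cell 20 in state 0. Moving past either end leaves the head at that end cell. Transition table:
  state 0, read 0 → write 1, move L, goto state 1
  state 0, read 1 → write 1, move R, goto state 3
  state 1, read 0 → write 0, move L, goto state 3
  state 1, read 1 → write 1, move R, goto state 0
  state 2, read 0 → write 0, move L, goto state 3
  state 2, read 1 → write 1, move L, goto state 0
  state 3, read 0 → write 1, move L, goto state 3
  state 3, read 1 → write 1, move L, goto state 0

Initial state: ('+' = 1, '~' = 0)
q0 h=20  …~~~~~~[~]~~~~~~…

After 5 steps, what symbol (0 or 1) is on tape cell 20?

0) q0 h=20  …~~~~~~[~]~~~~~~…
1) q1 h=19  …~~~~~~[~]+~~~~~…
2) q3 h=18  …~~~~~~[~]~+~~~~…
3) q3 h=17  …~~~~~~[~]+~+~~~…
4) q3 h=16  …~~~~~~[~]++~+~~…
5) q3 h=15  …~~~~~~[~]+++~+~…

1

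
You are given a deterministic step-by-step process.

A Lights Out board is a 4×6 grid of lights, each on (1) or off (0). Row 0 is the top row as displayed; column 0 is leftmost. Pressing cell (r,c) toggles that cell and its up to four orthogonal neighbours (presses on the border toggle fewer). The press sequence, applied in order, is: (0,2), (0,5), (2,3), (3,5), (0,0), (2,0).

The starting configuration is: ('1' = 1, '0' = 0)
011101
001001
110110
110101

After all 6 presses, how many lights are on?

8

gen 0: 011101
001001
110110
110101
gen 1: 000001
000001
110110
110101
gen 2: 000010
000000
110110
110101
gen 3: 000010
000100
111000
110001
gen 4: 000010
000100
111001
110010
gen 5: 110010
100100
111001
110010
gen 6: 110010
000100
001001
010010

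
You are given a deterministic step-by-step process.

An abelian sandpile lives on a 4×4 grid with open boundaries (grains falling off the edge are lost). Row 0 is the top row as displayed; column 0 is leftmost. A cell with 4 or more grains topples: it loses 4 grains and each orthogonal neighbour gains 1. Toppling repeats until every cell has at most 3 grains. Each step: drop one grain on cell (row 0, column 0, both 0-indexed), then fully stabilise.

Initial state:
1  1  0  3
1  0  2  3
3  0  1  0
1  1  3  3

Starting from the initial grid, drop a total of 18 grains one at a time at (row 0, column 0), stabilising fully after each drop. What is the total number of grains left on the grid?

28

step 0: 1  1  0  3
1  0  2  3
3  0  1  0
1  1  3  3
step 1: 2  1  0  3
1  0  2  3
3  0  1  0
1  1  3  3
step 2: 3  1  0  3
1  0  2  3
3  0  1  0
1  1  3  3
step 3: 0  2  0  3
2  0  2  3
3  0  1  0
1  1  3  3
step 4: 1  2  0  3
2  0  2  3
3  0  1  0
1  1  3  3
step 5: 2  2  0  3
2  0  2  3
3  0  1  0
1  1  3  3
step 6: 3  2  0  3
2  0  2  3
3  0  1  0
1  1  3  3
step 7: 0  3  0  3
3  0  2  3
3  0  1  0
1  1  3  3
step 8: 1  3  0  3
3  0  2  3
3  0  1  0
1  1  3  3
step 9: 2  3  0  3
3  0  2  3
3  0  1  0
1  1  3  3
step 10: 3  3  0  3
3  0  2  3
3  0  1  0
1  1  3  3
step 11: 2  0  1  3
1  2  2  3
0  1  1  0
2  1  3  3
step 12: 3  0  1  3
1  2  2  3
0  1  1  0
2  1  3  3
step 13: 0  1  1  3
2  2  2  3
0  1  1  0
2  1  3  3
step 14: 1  1  1  3
2  2  2  3
0  1  1  0
2  1  3  3
step 15: 2  1  1  3
2  2  2  3
0  1  1  0
2  1  3  3
step 16: 3  1  1  3
2  2  2  3
0  1  1  0
2  1  3  3
step 17: 0  2  1  3
3  2  2  3
0  1  1  0
2  1  3  3
step 18: 1  2  1  3
3  2  2  3
0  1  1  0
2  1  3  3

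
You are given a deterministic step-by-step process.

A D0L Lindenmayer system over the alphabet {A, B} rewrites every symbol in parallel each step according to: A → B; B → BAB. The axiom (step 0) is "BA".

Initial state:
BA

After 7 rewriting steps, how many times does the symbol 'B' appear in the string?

gen 0: BA
gen 1: BABB
gen 2: BABBBABBAB
gen 3: BABBBABBABBABBBABBABBBAB
gen 4: BABBBABBABBABBBABBABBBABBABBBABBABBABBBABBABBBABBABBABBBAB
gen 5: BABBBABBABBABBBABBABBBABBABBBABBABBABBBABBABBBABBABBABBBAB…BABBBABBABBABBBABBABBBABBABBABBBABBABBBABBABBBABBABBABBBAB  (len 140)
gen 6: BABBBABBABBABBBABBABBBABBABBBABBABBABBBABBABBBABBABBABBBAB…BABBBABBABBABBBABBABBBABBABBABBBABBABBBABBABBBABBABBABBBAB  (len 338)
gen 7: BABBBABBABBABBBABBABBBABBABBBABBABBABBBABBABBBABBABBABBBAB…BABBBABBABBABBBABBABBBABBABBABBBABBABBBABBABBBABBABBABBBAB  (len 816)

577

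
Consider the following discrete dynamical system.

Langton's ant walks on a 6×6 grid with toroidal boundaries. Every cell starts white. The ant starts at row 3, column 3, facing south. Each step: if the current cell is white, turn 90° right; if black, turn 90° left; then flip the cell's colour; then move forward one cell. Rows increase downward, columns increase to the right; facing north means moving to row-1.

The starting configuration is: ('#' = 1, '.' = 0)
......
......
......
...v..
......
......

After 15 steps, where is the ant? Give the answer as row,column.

2,3

k=0  ......
......
......
...v..
......
......
k=1  ......
......
......
..<#..
......
......
k=2  ......
......
..^...
..##..
......
......
k=3  ......
......
..#>..
..##..
......
......
k=4  ......
......
..##..
..#v..
......
......
k=5  ......
......
..##..
..#.>.
......
......
k=6  ......
......
..##..
..#.#.
....v.
......
k=7  ......
......
..##..
..#.#.
...<#.
......
k=8  ......
......
..##..
..#^#.
...##.
......
k=9  ......
......
..##..
..##>.
...##.
......
k=10  ......
......
..##^.
..##..
...##.
......
k=11  ......
......
..###>
..##..
...##.
......
k=12  ......
......
..####
..##.v
...##.
......
k=13  ......
......
..####
..##<#
...##.
......
k=14  ......
......
..##^#
..####
...##.
......
k=15  ......
......
..#<.#
..####
...##.
......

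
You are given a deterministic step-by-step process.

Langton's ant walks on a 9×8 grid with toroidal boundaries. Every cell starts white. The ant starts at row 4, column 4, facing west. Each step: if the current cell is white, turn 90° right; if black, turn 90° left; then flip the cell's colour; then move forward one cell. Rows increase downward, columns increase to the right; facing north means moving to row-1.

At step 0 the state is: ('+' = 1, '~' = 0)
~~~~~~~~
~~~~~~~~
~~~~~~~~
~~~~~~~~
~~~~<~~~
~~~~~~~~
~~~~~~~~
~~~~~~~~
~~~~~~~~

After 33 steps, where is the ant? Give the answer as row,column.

k=0  ~~~~~~~~
~~~~~~~~
~~~~~~~~
~~~~~~~~
~~~~<~~~
~~~~~~~~
~~~~~~~~
~~~~~~~~
~~~~~~~~
k=1  ~~~~~~~~
~~~~~~~~
~~~~~~~~
~~~~^~~~
~~~~+~~~
~~~~~~~~
~~~~~~~~
~~~~~~~~
~~~~~~~~
k=2  ~~~~~~~~
~~~~~~~~
~~~~~~~~
~~~~+>~~
~~~~+~~~
~~~~~~~~
~~~~~~~~
~~~~~~~~
~~~~~~~~
k=3  ~~~~~~~~
~~~~~~~~
~~~~~~~~
~~~~++~~
~~~~+v~~
~~~~~~~~
~~~~~~~~
~~~~~~~~
~~~~~~~~
k=4  ~~~~~~~~
~~~~~~~~
~~~~~~~~
~~~~++~~
~~~~<+~~
~~~~~~~~
~~~~~~~~
~~~~~~~~
~~~~~~~~
k=5  ~~~~~~~~
~~~~~~~~
~~~~~~~~
~~~~++~~
~~~~~+~~
~~~~v~~~
~~~~~~~~
~~~~~~~~
~~~~~~~~
k=6  ~~~~~~~~
~~~~~~~~
~~~~~~~~
~~~~++~~
~~~~~+~~
~~~<+~~~
~~~~~~~~
~~~~~~~~
~~~~~~~~
k=7  ~~~~~~~~
~~~~~~~~
~~~~~~~~
~~~~++~~
~~~^~+~~
~~~++~~~
~~~~~~~~
~~~~~~~~
~~~~~~~~
k=8  ~~~~~~~~
~~~~~~~~
~~~~~~~~
~~~~++~~
~~~+>+~~
~~~++~~~
~~~~~~~~
~~~~~~~~
~~~~~~~~
k=9  ~~~~~~~~
~~~~~~~~
~~~~~~~~
~~~~++~~
~~~+++~~
~~~+v~~~
~~~~~~~~
~~~~~~~~
~~~~~~~~
k=10  ~~~~~~~~
~~~~~~~~
~~~~~~~~
~~~~++~~
~~~+++~~
~~~+~>~~
~~~~~~~~
~~~~~~~~
~~~~~~~~
k=11  ~~~~~~~~
~~~~~~~~
~~~~~~~~
~~~~++~~
~~~+++~~
~~~+~+~~
~~~~~v~~
~~~~~~~~
~~~~~~~~
k=12  ~~~~~~~~
~~~~~~~~
~~~~~~~~
~~~~++~~
~~~+++~~
~~~+~+~~
~~~~<+~~
~~~~~~~~
~~~~~~~~
k=13  ~~~~~~~~
~~~~~~~~
~~~~~~~~
~~~~++~~
~~~+++~~
~~~+^+~~
~~~~++~~
~~~~~~~~
~~~~~~~~
k=14  ~~~~~~~~
~~~~~~~~
~~~~~~~~
~~~~++~~
~~~+++~~
~~~++>~~
~~~~++~~
~~~~~~~~
~~~~~~~~
k=15  ~~~~~~~~
~~~~~~~~
~~~~~~~~
~~~~++~~
~~~++^~~
~~~++~~~
~~~~++~~
~~~~~~~~
~~~~~~~~
k=16  ~~~~~~~~
~~~~~~~~
~~~~~~~~
~~~~++~~
~~~+<~~~
~~~++~~~
~~~~++~~
~~~~~~~~
~~~~~~~~
k=17  ~~~~~~~~
~~~~~~~~
~~~~~~~~
~~~~++~~
~~~+~~~~
~~~+v~~~
~~~~++~~
~~~~~~~~
~~~~~~~~
k=18  ~~~~~~~~
~~~~~~~~
~~~~~~~~
~~~~++~~
~~~+~~~~
~~~+~>~~
~~~~++~~
~~~~~~~~
~~~~~~~~
k=19  ~~~~~~~~
~~~~~~~~
~~~~~~~~
~~~~++~~
~~~+~~~~
~~~+~+~~
~~~~+v~~
~~~~~~~~
~~~~~~~~
k=20  ~~~~~~~~
~~~~~~~~
~~~~~~~~
~~~~++~~
~~~+~~~~
~~~+~+~~
~~~~+~>~
~~~~~~~~
~~~~~~~~
k=21  ~~~~~~~~
~~~~~~~~
~~~~~~~~
~~~~++~~
~~~+~~~~
~~~+~+~~
~~~~+~+~
~~~~~~v~
~~~~~~~~
k=22  ~~~~~~~~
~~~~~~~~
~~~~~~~~
~~~~++~~
~~~+~~~~
~~~+~+~~
~~~~+~+~
~~~~~<+~
~~~~~~~~
k=23  ~~~~~~~~
~~~~~~~~
~~~~~~~~
~~~~++~~
~~~+~~~~
~~~+~+~~
~~~~+^+~
~~~~~++~
~~~~~~~~
k=24  ~~~~~~~~
~~~~~~~~
~~~~~~~~
~~~~++~~
~~~+~~~~
~~~+~+~~
~~~~++>~
~~~~~++~
~~~~~~~~
k=25  ~~~~~~~~
~~~~~~~~
~~~~~~~~
~~~~++~~
~~~+~~~~
~~~+~+^~
~~~~++~~
~~~~~++~
~~~~~~~~
k=26  ~~~~~~~~
~~~~~~~~
~~~~~~~~
~~~~++~~
~~~+~~~~
~~~+~++>
~~~~++~~
~~~~~++~
~~~~~~~~
k=27  ~~~~~~~~
~~~~~~~~
~~~~~~~~
~~~~++~~
~~~+~~~~
~~~+~+++
~~~~++~v
~~~~~++~
~~~~~~~~
k=28  ~~~~~~~~
~~~~~~~~
~~~~~~~~
~~~~++~~
~~~+~~~~
~~~+~+++
~~~~++<+
~~~~~++~
~~~~~~~~
k=29  ~~~~~~~~
~~~~~~~~
~~~~~~~~
~~~~++~~
~~~+~~~~
~~~+~+^+
~~~~++++
~~~~~++~
~~~~~~~~
k=30  ~~~~~~~~
~~~~~~~~
~~~~~~~~
~~~~++~~
~~~+~~~~
~~~+~<~+
~~~~++++
~~~~~++~
~~~~~~~~
k=31  ~~~~~~~~
~~~~~~~~
~~~~~~~~
~~~~++~~
~~~+~~~~
~~~+~~~+
~~~~+v++
~~~~~++~
~~~~~~~~
k=32  ~~~~~~~~
~~~~~~~~
~~~~~~~~
~~~~++~~
~~~+~~~~
~~~+~~~+
~~~~+~>+
~~~~~++~
~~~~~~~~
k=33  ~~~~~~~~
~~~~~~~~
~~~~~~~~
~~~~++~~
~~~+~~~~
~~~+~~^+
~~~~+~~+
~~~~~++~
~~~~~~~~

5,6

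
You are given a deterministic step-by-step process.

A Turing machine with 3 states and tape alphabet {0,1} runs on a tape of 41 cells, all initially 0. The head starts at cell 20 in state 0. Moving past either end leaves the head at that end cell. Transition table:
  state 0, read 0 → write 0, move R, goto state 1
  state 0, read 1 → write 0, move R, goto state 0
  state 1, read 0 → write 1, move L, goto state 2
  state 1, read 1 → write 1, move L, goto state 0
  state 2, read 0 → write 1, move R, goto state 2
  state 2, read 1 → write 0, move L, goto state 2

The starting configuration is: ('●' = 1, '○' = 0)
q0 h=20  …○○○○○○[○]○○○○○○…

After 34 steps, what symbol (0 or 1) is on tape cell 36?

0

0) q0 h=20  …○○○○○○[○]○○○○○○…
1) q1 h=21  …○○○○○○[○]○○○○○○…
2) q2 h=20  …○○○○○○[○]●○○○○○…
3) q2 h=21  …○○○○○●[●]○○○○○○…
4) q2 h=20  …○○○○○○[●]○○○○○○…
5) q2 h=19  …○○○○○○[○]○○○○○○…
6) q2 h=20  …○○○○○●[○]○○○○○○…
7) q2 h=21  …○○○○●●[○]○○○○○○…
8) q2 h=22  …○○○●●●[○]○○○○○○…
9) q2 h=23  …○○●●●●[○]○○○○○○…
10) q2 h=24  …○●●●●●[○]○○○○○○…
11) q2 h=25  …●●●●●●[○]○○○○○○…
12) q2 h=26  …●●●●●●[○]○○○○○○…
13) q2 h=27  …●●●●●●[○]○○○○○○…
14) q2 h=28  …●●●●●●[○]○○○○○○…
15) q2 h=29  …●●●●●●[○]○○○○○○…
16) q2 h=30  …●●●●●●[○]○○○○○○…
17) q2 h=31  …●●●●●●[○]○○○○○○…
18) q2 h=32  …●●●●●●[○]○○○○○○…
19) q2 h=33  …●●●●●●[○]○○○○○○…
20) q2 h=34  …●●●●●●[○]○○○○○○|
21) q2 h=35  …●●●●●●[○]○○○○○|
22) q2 h=36  …●●●●●●[○]○○○○|
23) q2 h=37  …●●●●●●[○]○○○|
24) q2 h=38  …●●●●●●[○]○○|
25) q2 h=39  …●●●●●●[○]○|
26) q2 h=40  …●●●●●●[○]|
27) q2 h=40  …●●●●●●[●]|
28) q2 h=39  …●●●●●●[●]○|
29) q2 h=38  …●●●●●●[●]○○|
30) q2 h=37  …●●●●●●[●]○○○|
31) q2 h=36  …●●●●●●[●]○○○○|
32) q2 h=35  …●●●●●●[●]○○○○○|
33) q2 h=34  …●●●●●●[●]○○○○○○|
34) q2 h=33  …●●●●●●[●]○○○○○○…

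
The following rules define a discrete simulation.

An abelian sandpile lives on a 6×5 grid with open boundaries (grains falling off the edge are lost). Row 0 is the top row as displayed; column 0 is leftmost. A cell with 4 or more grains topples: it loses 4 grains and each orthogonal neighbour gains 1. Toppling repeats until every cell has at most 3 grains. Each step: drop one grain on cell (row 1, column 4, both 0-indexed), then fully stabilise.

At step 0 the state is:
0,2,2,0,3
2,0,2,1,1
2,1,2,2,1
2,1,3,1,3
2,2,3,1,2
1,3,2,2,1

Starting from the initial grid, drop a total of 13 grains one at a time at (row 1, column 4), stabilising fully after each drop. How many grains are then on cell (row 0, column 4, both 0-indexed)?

0) 0,2,2,0,3
2,0,2,1,1
2,1,2,2,1
2,1,3,1,3
2,2,3,1,2
1,3,2,2,1
1) 0,2,2,0,3
2,0,2,1,2
2,1,2,2,1
2,1,3,1,3
2,2,3,1,2
1,3,2,2,1
2) 0,2,2,0,3
2,0,2,1,3
2,1,2,2,1
2,1,3,1,3
2,2,3,1,2
1,3,2,2,1
3) 0,2,2,1,0
2,0,2,2,1
2,1,2,2,2
2,1,3,1,3
2,2,3,1,2
1,3,2,2,1
4) 0,2,2,1,0
2,0,2,2,2
2,1,2,2,2
2,1,3,1,3
2,2,3,1,2
1,3,2,2,1
5) 0,2,2,1,0
2,0,2,2,3
2,1,2,2,2
2,1,3,1,3
2,2,3,1,2
1,3,2,2,1
6) 0,2,2,1,1
2,0,2,3,0
2,1,2,2,3
2,1,3,1,3
2,2,3,1,2
1,3,2,2,1
7) 0,2,2,1,1
2,0,2,3,1
2,1,2,2,3
2,1,3,1,3
2,2,3,1,2
1,3,2,2,1
8) 0,2,2,1,1
2,0,2,3,2
2,1,2,2,3
2,1,3,1,3
2,2,3,1,2
1,3,2,2,1
9) 0,2,2,1,1
2,0,2,3,3
2,1,2,2,3
2,1,3,1,3
2,2,3,1,2
1,3,2,2,1
10) 0,2,2,2,2
2,0,3,1,2
2,1,3,0,2
2,1,3,3,0
2,2,3,1,3
1,3,2,2,1
11) 0,2,2,2,2
2,0,3,1,3
2,1,3,0,2
2,1,3,3,0
2,2,3,1,3
1,3,2,2,1
12) 0,2,2,2,3
2,0,3,2,0
2,1,3,0,3
2,1,3,3,0
2,2,3,1,3
1,3,2,2,1
13) 0,2,2,2,3
2,0,3,2,1
2,1,3,0,3
2,1,3,3,0
2,2,3,1,3
1,3,2,2,1

3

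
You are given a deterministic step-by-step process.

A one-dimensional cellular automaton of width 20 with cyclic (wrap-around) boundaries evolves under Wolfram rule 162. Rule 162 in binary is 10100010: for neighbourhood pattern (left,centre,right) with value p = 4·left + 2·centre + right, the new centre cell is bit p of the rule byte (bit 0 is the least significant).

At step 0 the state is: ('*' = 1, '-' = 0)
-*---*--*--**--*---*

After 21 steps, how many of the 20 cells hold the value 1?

6

t=0: -*---*--*--**--*---*
t=1: *---*--*--*---*---*-
t=2: ---*--*--*---*---*-*
t=3: --*--*--*---*---*-*-
t=4: -*--*--*---*---*-*--
t=5: *--*--*---*---*-*---
t=6: --*--*---*---*-*---*
t=7: -*--*---*---*-*---*-
t=8: *--*---*---*-*---*--
t=9: --*---*---*-*---*--*
t=10: -*---*---*-*---*--*-
t=11: *---*---*-*---*--*--
t=12: ---*---*-*---*--*--*
t=13: --*---*-*---*--*--*-
t=14: -*---*-*---*--*--*--
t=15: *---*-*---*--*--*---
t=16: ---*-*---*--*--*---*
t=17: --*-*---*--*--*---*-
t=18: -*-*---*--*--*---*--
t=19: *-*---*--*--*---*---
t=20: -*---*--*--*---*---*
t=21: *---*--*--*---*---*-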